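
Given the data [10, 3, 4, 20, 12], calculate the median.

10

Step 1: Sort the data in ascending order: [3, 4, 10, 12, 20]
Step 2: The number of values is n = 5.
Step 3: Since n is odd, the median is the middle value at position 3: 10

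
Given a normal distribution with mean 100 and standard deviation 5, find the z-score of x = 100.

0

Step 1: Recall the z-score formula: z = (x - mu) / sigma
Step 2: Substitute values: z = (100 - 100) / 5
Step 3: z = 0 / 5 = 0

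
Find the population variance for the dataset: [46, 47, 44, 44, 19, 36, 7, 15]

225.9375

Step 1: Compute the mean: (46 + 47 + 44 + 44 + 19 + 36 + 7 + 15) / 8 = 32.25
Step 2: Compute squared deviations from the mean:
  (46 - 32.25)^2 = 189.0625
  (47 - 32.25)^2 = 217.5625
  (44 - 32.25)^2 = 138.0625
  (44 - 32.25)^2 = 138.0625
  (19 - 32.25)^2 = 175.5625
  (36 - 32.25)^2 = 14.0625
  (7 - 32.25)^2 = 637.5625
  (15 - 32.25)^2 = 297.5625
Step 3: Sum of squared deviations = 1807.5
Step 4: Population variance = 1807.5 / 8 = 225.9375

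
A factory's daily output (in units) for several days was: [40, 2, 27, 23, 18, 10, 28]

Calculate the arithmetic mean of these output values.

21.1429

Step 1: Sum all values: 40 + 2 + 27 + 23 + 18 + 10 + 28 = 148
Step 2: Count the number of values: n = 7
Step 3: Mean = sum / n = 148 / 7 = 21.1429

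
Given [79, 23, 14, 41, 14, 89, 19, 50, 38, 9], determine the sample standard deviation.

27.9134

Step 1: Compute the mean: 37.6
Step 2: Sum of squared deviations from the mean: 7012.4
Step 3: Sample variance = 7012.4 / 9 = 779.1556
Step 4: Standard deviation = sqrt(779.1556) = 27.9134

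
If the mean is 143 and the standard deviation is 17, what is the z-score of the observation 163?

1.1765

Step 1: Recall the z-score formula: z = (x - mu) / sigma
Step 2: Substitute values: z = (163 - 143) / 17
Step 3: z = 20 / 17 = 1.1765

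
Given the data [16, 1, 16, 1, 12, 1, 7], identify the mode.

1

Step 1: Count the frequency of each value:
  1: appears 3 time(s)
  7: appears 1 time(s)
  12: appears 1 time(s)
  16: appears 2 time(s)
Step 2: The value 1 appears most frequently (3 times).
Step 3: Mode = 1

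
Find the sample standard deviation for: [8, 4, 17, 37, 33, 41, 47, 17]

16.0535

Step 1: Compute the mean: 25.5
Step 2: Sum of squared deviations from the mean: 1804
Step 3: Sample variance = 1804 / 7 = 257.7143
Step 4: Standard deviation = sqrt(257.7143) = 16.0535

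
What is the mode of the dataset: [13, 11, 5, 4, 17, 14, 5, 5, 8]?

5

Step 1: Count the frequency of each value:
  4: appears 1 time(s)
  5: appears 3 time(s)
  8: appears 1 time(s)
  11: appears 1 time(s)
  13: appears 1 time(s)
  14: appears 1 time(s)
  17: appears 1 time(s)
Step 2: The value 5 appears most frequently (3 times).
Step 3: Mode = 5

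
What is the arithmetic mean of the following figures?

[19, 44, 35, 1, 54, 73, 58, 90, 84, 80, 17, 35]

49.1667

Step 1: Sum all values: 19 + 44 + 35 + 1 + 54 + 73 + 58 + 90 + 84 + 80 + 17 + 35 = 590
Step 2: Count the number of values: n = 12
Step 3: Mean = sum / n = 590 / 12 = 49.1667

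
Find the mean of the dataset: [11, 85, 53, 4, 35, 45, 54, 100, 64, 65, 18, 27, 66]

48.2308

Step 1: Sum all values: 11 + 85 + 53 + 4 + 35 + 45 + 54 + 100 + 64 + 65 + 18 + 27 + 66 = 627
Step 2: Count the number of values: n = 13
Step 3: Mean = sum / n = 627 / 13 = 48.2308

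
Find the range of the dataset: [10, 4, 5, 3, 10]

7

Step 1: Identify the maximum value: max = 10
Step 2: Identify the minimum value: min = 3
Step 3: Range = max - min = 10 - 3 = 7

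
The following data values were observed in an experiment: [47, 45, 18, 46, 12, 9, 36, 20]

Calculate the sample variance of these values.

258.4107

Step 1: Compute the mean: (47 + 45 + 18 + 46 + 12 + 9 + 36 + 20) / 8 = 29.125
Step 2: Compute squared deviations from the mean:
  (47 - 29.125)^2 = 319.5156
  (45 - 29.125)^2 = 252.0156
  (18 - 29.125)^2 = 123.7656
  (46 - 29.125)^2 = 284.7656
  (12 - 29.125)^2 = 293.2656
  (9 - 29.125)^2 = 405.0156
  (36 - 29.125)^2 = 47.2656
  (20 - 29.125)^2 = 83.2656
Step 3: Sum of squared deviations = 1808.875
Step 4: Sample variance = 1808.875 / 7 = 258.4107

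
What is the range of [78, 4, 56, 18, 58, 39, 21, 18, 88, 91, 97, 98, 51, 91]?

94

Step 1: Identify the maximum value: max = 98
Step 2: Identify the minimum value: min = 4
Step 3: Range = max - min = 98 - 4 = 94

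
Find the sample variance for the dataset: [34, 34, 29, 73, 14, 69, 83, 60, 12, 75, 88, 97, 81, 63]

791.0769

Step 1: Compute the mean: (34 + 34 + 29 + 73 + 14 + 69 + 83 + 60 + 12 + 75 + 88 + 97 + 81 + 63) / 14 = 58
Step 2: Compute squared deviations from the mean:
  (34 - 58)^2 = 576
  (34 - 58)^2 = 576
  (29 - 58)^2 = 841
  (73 - 58)^2 = 225
  (14 - 58)^2 = 1936
  (69 - 58)^2 = 121
  (83 - 58)^2 = 625
  (60 - 58)^2 = 4
  (12 - 58)^2 = 2116
  (75 - 58)^2 = 289
  (88 - 58)^2 = 900
  (97 - 58)^2 = 1521
  (81 - 58)^2 = 529
  (63 - 58)^2 = 25
Step 3: Sum of squared deviations = 10284
Step 4: Sample variance = 10284 / 13 = 791.0769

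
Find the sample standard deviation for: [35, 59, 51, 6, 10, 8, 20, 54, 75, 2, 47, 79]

27.5114

Step 1: Compute the mean: 37.1667
Step 2: Sum of squared deviations from the mean: 8325.6667
Step 3: Sample variance = 8325.6667 / 11 = 756.8788
Step 4: Standard deviation = sqrt(756.8788) = 27.5114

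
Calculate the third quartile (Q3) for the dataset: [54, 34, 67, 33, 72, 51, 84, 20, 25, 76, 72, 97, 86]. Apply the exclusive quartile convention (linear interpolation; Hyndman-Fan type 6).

80

Step 1: Sort the data: [20, 25, 33, 34, 51, 54, 67, 72, 72, 76, 84, 86, 97]
Step 2: n = 13
Step 3: Using the exclusive quartile method:
  Q1 = 33.5
  Q2 (median) = 67
  Q3 = 80
  IQR = Q3 - Q1 = 80 - 33.5 = 46.5
Step 4: Q3 = 80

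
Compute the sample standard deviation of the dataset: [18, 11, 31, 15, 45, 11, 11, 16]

12.1508

Step 1: Compute the mean: 19.75
Step 2: Sum of squared deviations from the mean: 1033.5
Step 3: Sample variance = 1033.5 / 7 = 147.6429
Step 4: Standard deviation = sqrt(147.6429) = 12.1508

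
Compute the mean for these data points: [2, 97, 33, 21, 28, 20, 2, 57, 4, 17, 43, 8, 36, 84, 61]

34.2

Step 1: Sum all values: 2 + 97 + 33 + 21 + 28 + 20 + 2 + 57 + 4 + 17 + 43 + 8 + 36 + 84 + 61 = 513
Step 2: Count the number of values: n = 15
Step 3: Mean = sum / n = 513 / 15 = 34.2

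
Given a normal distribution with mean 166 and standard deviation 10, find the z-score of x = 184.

1.8

Step 1: Recall the z-score formula: z = (x - mu) / sigma
Step 2: Substitute values: z = (184 - 166) / 10
Step 3: z = 18 / 10 = 1.8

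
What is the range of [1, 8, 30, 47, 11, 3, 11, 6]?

46

Step 1: Identify the maximum value: max = 47
Step 2: Identify the minimum value: min = 1
Step 3: Range = max - min = 47 - 1 = 46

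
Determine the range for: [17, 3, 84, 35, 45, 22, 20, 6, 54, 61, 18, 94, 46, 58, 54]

91

Step 1: Identify the maximum value: max = 94
Step 2: Identify the minimum value: min = 3
Step 3: Range = max - min = 94 - 3 = 91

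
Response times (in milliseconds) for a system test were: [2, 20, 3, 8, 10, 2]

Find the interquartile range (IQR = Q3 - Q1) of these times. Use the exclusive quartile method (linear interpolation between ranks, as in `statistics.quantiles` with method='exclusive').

10.5

Step 1: Sort the data: [2, 2, 3, 8, 10, 20]
Step 2: n = 6
Step 3: Using the exclusive quartile method:
  Q1 = 2
  Q2 (median) = 5.5
  Q3 = 12.5
  IQR = Q3 - Q1 = 12.5 - 2 = 10.5
Step 4: IQR = 10.5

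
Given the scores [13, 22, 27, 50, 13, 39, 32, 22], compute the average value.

27.25

Step 1: Sum all values: 13 + 22 + 27 + 50 + 13 + 39 + 32 + 22 = 218
Step 2: Count the number of values: n = 8
Step 3: Mean = sum / n = 218 / 8 = 27.25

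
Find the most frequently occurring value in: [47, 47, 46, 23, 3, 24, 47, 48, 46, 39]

47

Step 1: Count the frequency of each value:
  3: appears 1 time(s)
  23: appears 1 time(s)
  24: appears 1 time(s)
  39: appears 1 time(s)
  46: appears 2 time(s)
  47: appears 3 time(s)
  48: appears 1 time(s)
Step 2: The value 47 appears most frequently (3 times).
Step 3: Mode = 47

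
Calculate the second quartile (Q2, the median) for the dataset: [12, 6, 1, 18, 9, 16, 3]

9

Step 1: Sort the data: [1, 3, 6, 9, 12, 16, 18]
Step 2: n = 7
Step 3: Q2 is the median. Since n is odd, it is the middle value at position 4: 9
Step 4: Q2 = 9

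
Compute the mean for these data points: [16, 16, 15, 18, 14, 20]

16.5

Step 1: Sum all values: 16 + 16 + 15 + 18 + 14 + 20 = 99
Step 2: Count the number of values: n = 6
Step 3: Mean = sum / n = 99 / 6 = 16.5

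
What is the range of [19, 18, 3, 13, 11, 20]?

17

Step 1: Identify the maximum value: max = 20
Step 2: Identify the minimum value: min = 3
Step 3: Range = max - min = 20 - 3 = 17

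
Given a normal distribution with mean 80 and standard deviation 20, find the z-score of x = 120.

2

Step 1: Recall the z-score formula: z = (x - mu) / sigma
Step 2: Substitute values: z = (120 - 80) / 20
Step 3: z = 40 / 20 = 2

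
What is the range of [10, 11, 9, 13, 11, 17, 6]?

11

Step 1: Identify the maximum value: max = 17
Step 2: Identify the minimum value: min = 6
Step 3: Range = max - min = 17 - 6 = 11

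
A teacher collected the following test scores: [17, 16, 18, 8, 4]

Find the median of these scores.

16

Step 1: Sort the data in ascending order: [4, 8, 16, 17, 18]
Step 2: The number of values is n = 5.
Step 3: Since n is odd, the median is the middle value at position 3: 16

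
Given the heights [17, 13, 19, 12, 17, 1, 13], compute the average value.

13.1429

Step 1: Sum all values: 17 + 13 + 19 + 12 + 17 + 1 + 13 = 92
Step 2: Count the number of values: n = 7
Step 3: Mean = sum / n = 92 / 7 = 13.1429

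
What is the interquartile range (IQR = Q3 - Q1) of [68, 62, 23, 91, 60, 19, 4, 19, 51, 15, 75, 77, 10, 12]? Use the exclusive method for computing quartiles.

55.5

Step 1: Sort the data: [4, 10, 12, 15, 19, 19, 23, 51, 60, 62, 68, 75, 77, 91]
Step 2: n = 14
Step 3: Using the exclusive quartile method:
  Q1 = 14.25
  Q2 (median) = 37
  Q3 = 69.75
  IQR = Q3 - Q1 = 69.75 - 14.25 = 55.5
Step 4: IQR = 55.5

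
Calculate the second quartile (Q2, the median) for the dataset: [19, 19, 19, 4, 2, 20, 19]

19

Step 1: Sort the data: [2, 4, 19, 19, 19, 19, 20]
Step 2: n = 7
Step 3: Q2 is the median. Since n is odd, it is the middle value at position 4: 19
Step 4: Q2 = 19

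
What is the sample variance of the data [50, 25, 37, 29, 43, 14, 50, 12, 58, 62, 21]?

305.4727

Step 1: Compute the mean: (50 + 25 + 37 + 29 + 43 + 14 + 50 + 12 + 58 + 62 + 21) / 11 = 36.4545
Step 2: Compute squared deviations from the mean:
  (50 - 36.4545)^2 = 183.4793
  (25 - 36.4545)^2 = 131.2066
  (37 - 36.4545)^2 = 0.2975
  (29 - 36.4545)^2 = 55.5702
  (43 - 36.4545)^2 = 42.843
  (14 - 36.4545)^2 = 504.2066
  (50 - 36.4545)^2 = 183.4793
  (12 - 36.4545)^2 = 598.0248
  (58 - 36.4545)^2 = 464.2066
  (62 - 36.4545)^2 = 652.5702
  (21 - 36.4545)^2 = 238.843
Step 3: Sum of squared deviations = 3054.7273
Step 4: Sample variance = 3054.7273 / 10 = 305.4727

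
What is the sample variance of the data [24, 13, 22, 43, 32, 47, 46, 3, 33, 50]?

247.5667

Step 1: Compute the mean: (24 + 13 + 22 + 43 + 32 + 47 + 46 + 3 + 33 + 50) / 10 = 31.3
Step 2: Compute squared deviations from the mean:
  (24 - 31.3)^2 = 53.29
  (13 - 31.3)^2 = 334.89
  (22 - 31.3)^2 = 86.49
  (43 - 31.3)^2 = 136.89
  (32 - 31.3)^2 = 0.49
  (47 - 31.3)^2 = 246.49
  (46 - 31.3)^2 = 216.09
  (3 - 31.3)^2 = 800.89
  (33 - 31.3)^2 = 2.89
  (50 - 31.3)^2 = 349.69
Step 3: Sum of squared deviations = 2228.1
Step 4: Sample variance = 2228.1 / 9 = 247.5667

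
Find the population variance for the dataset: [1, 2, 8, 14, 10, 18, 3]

35.7143

Step 1: Compute the mean: (1 + 2 + 8 + 14 + 10 + 18 + 3) / 7 = 8
Step 2: Compute squared deviations from the mean:
  (1 - 8)^2 = 49
  (2 - 8)^2 = 36
  (8 - 8)^2 = 0
  (14 - 8)^2 = 36
  (10 - 8)^2 = 4
  (18 - 8)^2 = 100
  (3 - 8)^2 = 25
Step 3: Sum of squared deviations = 250
Step 4: Population variance = 250 / 7 = 35.7143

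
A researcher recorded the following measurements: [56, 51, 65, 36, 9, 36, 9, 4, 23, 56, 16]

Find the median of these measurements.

36

Step 1: Sort the data in ascending order: [4, 9, 9, 16, 23, 36, 36, 51, 56, 56, 65]
Step 2: The number of values is n = 11.
Step 3: Since n is odd, the median is the middle value at position 6: 36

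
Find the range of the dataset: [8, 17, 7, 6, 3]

14

Step 1: Identify the maximum value: max = 17
Step 2: Identify the minimum value: min = 3
Step 3: Range = max - min = 17 - 3 = 14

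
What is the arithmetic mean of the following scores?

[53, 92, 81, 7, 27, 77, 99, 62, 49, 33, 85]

60.4545

Step 1: Sum all values: 53 + 92 + 81 + 7 + 27 + 77 + 99 + 62 + 49 + 33 + 85 = 665
Step 2: Count the number of values: n = 11
Step 3: Mean = sum / n = 665 / 11 = 60.4545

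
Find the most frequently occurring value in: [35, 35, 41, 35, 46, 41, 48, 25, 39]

35

Step 1: Count the frequency of each value:
  25: appears 1 time(s)
  35: appears 3 time(s)
  39: appears 1 time(s)
  41: appears 2 time(s)
  46: appears 1 time(s)
  48: appears 1 time(s)
Step 2: The value 35 appears most frequently (3 times).
Step 3: Mode = 35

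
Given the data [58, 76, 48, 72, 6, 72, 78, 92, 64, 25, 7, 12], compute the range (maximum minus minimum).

86

Step 1: Identify the maximum value: max = 92
Step 2: Identify the minimum value: min = 6
Step 3: Range = max - min = 92 - 6 = 86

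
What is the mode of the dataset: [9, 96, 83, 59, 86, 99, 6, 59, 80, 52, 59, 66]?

59

Step 1: Count the frequency of each value:
  6: appears 1 time(s)
  9: appears 1 time(s)
  52: appears 1 time(s)
  59: appears 3 time(s)
  66: appears 1 time(s)
  80: appears 1 time(s)
  83: appears 1 time(s)
  86: appears 1 time(s)
  96: appears 1 time(s)
  99: appears 1 time(s)
Step 2: The value 59 appears most frequently (3 times).
Step 3: Mode = 59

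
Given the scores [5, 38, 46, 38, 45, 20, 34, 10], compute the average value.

29.5

Step 1: Sum all values: 5 + 38 + 46 + 38 + 45 + 20 + 34 + 10 = 236
Step 2: Count the number of values: n = 8
Step 3: Mean = sum / n = 236 / 8 = 29.5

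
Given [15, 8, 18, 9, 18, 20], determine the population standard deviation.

4.6068

Step 1: Compute the mean: 14.6667
Step 2: Sum of squared deviations from the mean: 127.3333
Step 3: Population variance = 127.3333 / 6 = 21.2222
Step 4: Standard deviation = sqrt(21.2222) = 4.6068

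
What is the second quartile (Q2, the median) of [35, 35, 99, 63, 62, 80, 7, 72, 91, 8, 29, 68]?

62.5

Step 1: Sort the data: [7, 8, 29, 35, 35, 62, 63, 68, 72, 80, 91, 99]
Step 2: n = 12
Step 3: Q2 is the median. Since n is even, it is the average of the values at positions 6 and 7:
  Q2 = (62 + 63) / 2 = 62.5
Step 4: Q2 = 62.5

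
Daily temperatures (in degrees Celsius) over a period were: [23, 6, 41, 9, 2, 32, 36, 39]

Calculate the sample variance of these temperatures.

250.5714

Step 1: Compute the mean: (23 + 6 + 41 + 9 + 2 + 32 + 36 + 39) / 8 = 23.5
Step 2: Compute squared deviations from the mean:
  (23 - 23.5)^2 = 0.25
  (6 - 23.5)^2 = 306.25
  (41 - 23.5)^2 = 306.25
  (9 - 23.5)^2 = 210.25
  (2 - 23.5)^2 = 462.25
  (32 - 23.5)^2 = 72.25
  (36 - 23.5)^2 = 156.25
  (39 - 23.5)^2 = 240.25
Step 3: Sum of squared deviations = 1754
Step 4: Sample variance = 1754 / 7 = 250.5714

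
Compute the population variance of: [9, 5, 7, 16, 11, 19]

24.1389

Step 1: Compute the mean: (9 + 5 + 7 + 16 + 11 + 19) / 6 = 11.1667
Step 2: Compute squared deviations from the mean:
  (9 - 11.1667)^2 = 4.6944
  (5 - 11.1667)^2 = 38.0278
  (7 - 11.1667)^2 = 17.3611
  (16 - 11.1667)^2 = 23.3611
  (11 - 11.1667)^2 = 0.0278
  (19 - 11.1667)^2 = 61.3611
Step 3: Sum of squared deviations = 144.8333
Step 4: Population variance = 144.8333 / 6 = 24.1389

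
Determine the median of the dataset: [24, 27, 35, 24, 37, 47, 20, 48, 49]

35

Step 1: Sort the data in ascending order: [20, 24, 24, 27, 35, 37, 47, 48, 49]
Step 2: The number of values is n = 9.
Step 3: Since n is odd, the median is the middle value at position 5: 35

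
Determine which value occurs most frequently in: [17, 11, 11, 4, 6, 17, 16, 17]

17

Step 1: Count the frequency of each value:
  4: appears 1 time(s)
  6: appears 1 time(s)
  11: appears 2 time(s)
  16: appears 1 time(s)
  17: appears 3 time(s)
Step 2: The value 17 appears most frequently (3 times).
Step 3: Mode = 17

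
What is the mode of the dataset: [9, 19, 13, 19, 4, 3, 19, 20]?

19

Step 1: Count the frequency of each value:
  3: appears 1 time(s)
  4: appears 1 time(s)
  9: appears 1 time(s)
  13: appears 1 time(s)
  19: appears 3 time(s)
  20: appears 1 time(s)
Step 2: The value 19 appears most frequently (3 times).
Step 3: Mode = 19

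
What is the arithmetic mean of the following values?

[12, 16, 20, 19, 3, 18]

14.6667

Step 1: Sum all values: 12 + 16 + 20 + 19 + 3 + 18 = 88
Step 2: Count the number of values: n = 6
Step 3: Mean = sum / n = 88 / 6 = 14.6667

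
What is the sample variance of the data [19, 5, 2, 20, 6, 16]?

62.2667

Step 1: Compute the mean: (19 + 5 + 2 + 20 + 6 + 16) / 6 = 11.3333
Step 2: Compute squared deviations from the mean:
  (19 - 11.3333)^2 = 58.7778
  (5 - 11.3333)^2 = 40.1111
  (2 - 11.3333)^2 = 87.1111
  (20 - 11.3333)^2 = 75.1111
  (6 - 11.3333)^2 = 28.4444
  (16 - 11.3333)^2 = 21.7778
Step 3: Sum of squared deviations = 311.3333
Step 4: Sample variance = 311.3333 / 5 = 62.2667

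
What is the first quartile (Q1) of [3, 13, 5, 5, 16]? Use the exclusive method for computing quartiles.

4

Step 1: Sort the data: [3, 5, 5, 13, 16]
Step 2: n = 5
Step 3: Using the exclusive quartile method:
  Q1 = 4
  Q2 (median) = 5
  Q3 = 14.5
  IQR = Q3 - Q1 = 14.5 - 4 = 10.5
Step 4: Q1 = 4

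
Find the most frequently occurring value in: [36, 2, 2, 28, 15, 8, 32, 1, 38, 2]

2

Step 1: Count the frequency of each value:
  1: appears 1 time(s)
  2: appears 3 time(s)
  8: appears 1 time(s)
  15: appears 1 time(s)
  28: appears 1 time(s)
  32: appears 1 time(s)
  36: appears 1 time(s)
  38: appears 1 time(s)
Step 2: The value 2 appears most frequently (3 times).
Step 3: Mode = 2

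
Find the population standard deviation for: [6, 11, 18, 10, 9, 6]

4.0415

Step 1: Compute the mean: 10
Step 2: Sum of squared deviations from the mean: 98
Step 3: Population variance = 98 / 6 = 16.3333
Step 4: Standard deviation = sqrt(16.3333) = 4.0415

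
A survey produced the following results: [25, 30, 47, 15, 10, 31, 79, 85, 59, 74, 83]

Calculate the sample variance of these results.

801.8909

Step 1: Compute the mean: (25 + 30 + 47 + 15 + 10 + 31 + 79 + 85 + 59 + 74 + 83) / 11 = 48.9091
Step 2: Compute squared deviations from the mean:
  (25 - 48.9091)^2 = 571.6446
  (30 - 48.9091)^2 = 357.5537
  (47 - 48.9091)^2 = 3.6446
  (15 - 48.9091)^2 = 1149.8264
  (10 - 48.9091)^2 = 1513.9174
  (31 - 48.9091)^2 = 320.7355
  (79 - 48.9091)^2 = 905.4628
  (85 - 48.9091)^2 = 1302.5537
  (59 - 48.9091)^2 = 101.8264
  (74 - 48.9091)^2 = 629.5537
  (83 - 48.9091)^2 = 1162.1901
Step 3: Sum of squared deviations = 8018.9091
Step 4: Sample variance = 8018.9091 / 10 = 801.8909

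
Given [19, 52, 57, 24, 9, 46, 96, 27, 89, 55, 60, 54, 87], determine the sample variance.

751.2436

Step 1: Compute the mean: (19 + 52 + 57 + 24 + 9 + 46 + 96 + 27 + 89 + 55 + 60 + 54 + 87) / 13 = 51.9231
Step 2: Compute squared deviations from the mean:
  (19 - 51.9231)^2 = 1083.929
  (52 - 51.9231)^2 = 0.0059
  (57 - 51.9231)^2 = 25.7751
  (24 - 51.9231)^2 = 779.6982
  (9 - 51.9231)^2 = 1842.3905
  (46 - 51.9231)^2 = 35.0828
  (96 - 51.9231)^2 = 1942.7751
  (27 - 51.9231)^2 = 621.1598
  (89 - 51.9231)^2 = 1374.6982
  (55 - 51.9231)^2 = 9.4675
  (60 - 51.9231)^2 = 65.2367
  (54 - 51.9231)^2 = 4.3136
  (87 - 51.9231)^2 = 1230.3905
Step 3: Sum of squared deviations = 9014.9231
Step 4: Sample variance = 9014.9231 / 12 = 751.2436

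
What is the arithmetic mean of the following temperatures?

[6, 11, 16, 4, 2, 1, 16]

8

Step 1: Sum all values: 6 + 11 + 16 + 4 + 2 + 1 + 16 = 56
Step 2: Count the number of values: n = 7
Step 3: Mean = sum / n = 56 / 7 = 8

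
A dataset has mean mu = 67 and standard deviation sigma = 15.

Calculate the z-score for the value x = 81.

0.9333

Step 1: Recall the z-score formula: z = (x - mu) / sigma
Step 2: Substitute values: z = (81 - 67) / 15
Step 3: z = 14 / 15 = 0.9333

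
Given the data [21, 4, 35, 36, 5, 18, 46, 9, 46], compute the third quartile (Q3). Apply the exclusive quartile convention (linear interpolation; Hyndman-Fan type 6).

41

Step 1: Sort the data: [4, 5, 9, 18, 21, 35, 36, 46, 46]
Step 2: n = 9
Step 3: Using the exclusive quartile method:
  Q1 = 7
  Q2 (median) = 21
  Q3 = 41
  IQR = Q3 - Q1 = 41 - 7 = 34
Step 4: Q3 = 41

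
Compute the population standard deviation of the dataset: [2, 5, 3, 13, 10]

4.2237

Step 1: Compute the mean: 6.6
Step 2: Sum of squared deviations from the mean: 89.2
Step 3: Population variance = 89.2 / 5 = 17.84
Step 4: Standard deviation = sqrt(17.84) = 4.2237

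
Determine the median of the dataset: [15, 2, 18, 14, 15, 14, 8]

14

Step 1: Sort the data in ascending order: [2, 8, 14, 14, 15, 15, 18]
Step 2: The number of values is n = 7.
Step 3: Since n is odd, the median is the middle value at position 4: 14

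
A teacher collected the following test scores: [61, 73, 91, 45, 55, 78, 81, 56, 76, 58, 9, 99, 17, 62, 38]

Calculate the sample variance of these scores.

634.3524

Step 1: Compute the mean: (61 + 73 + 91 + 45 + 55 + 78 + 81 + 56 + 76 + 58 + 9 + 99 + 17 + 62 + 38) / 15 = 59.9333
Step 2: Compute squared deviations from the mean:
  (61 - 59.9333)^2 = 1.1378
  (73 - 59.9333)^2 = 170.7378
  (91 - 59.9333)^2 = 965.1378
  (45 - 59.9333)^2 = 223.0044
  (55 - 59.9333)^2 = 24.3378
  (78 - 59.9333)^2 = 326.4044
  (81 - 59.9333)^2 = 443.8044
  (56 - 59.9333)^2 = 15.4711
  (76 - 59.9333)^2 = 258.1378
  (58 - 59.9333)^2 = 3.7378
  (9 - 59.9333)^2 = 2594.2044
  (99 - 59.9333)^2 = 1526.2044
  (17 - 59.9333)^2 = 1843.2711
  (62 - 59.9333)^2 = 4.2711
  (38 - 59.9333)^2 = 481.0711
Step 3: Sum of squared deviations = 8880.9333
Step 4: Sample variance = 8880.9333 / 14 = 634.3524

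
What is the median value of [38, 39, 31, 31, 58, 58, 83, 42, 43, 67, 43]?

43

Step 1: Sort the data in ascending order: [31, 31, 38, 39, 42, 43, 43, 58, 58, 67, 83]
Step 2: The number of values is n = 11.
Step 3: Since n is odd, the median is the middle value at position 6: 43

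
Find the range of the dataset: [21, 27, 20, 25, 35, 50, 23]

30

Step 1: Identify the maximum value: max = 50
Step 2: Identify the minimum value: min = 20
Step 3: Range = max - min = 50 - 20 = 30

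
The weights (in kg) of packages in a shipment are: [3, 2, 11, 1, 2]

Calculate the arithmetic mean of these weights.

3.8

Step 1: Sum all values: 3 + 2 + 11 + 1 + 2 = 19
Step 2: Count the number of values: n = 5
Step 3: Mean = sum / n = 19 / 5 = 3.8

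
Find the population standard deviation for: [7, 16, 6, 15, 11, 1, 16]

5.3908

Step 1: Compute the mean: 10.2857
Step 2: Sum of squared deviations from the mean: 203.4286
Step 3: Population variance = 203.4286 / 7 = 29.0612
Step 4: Standard deviation = sqrt(29.0612) = 5.3908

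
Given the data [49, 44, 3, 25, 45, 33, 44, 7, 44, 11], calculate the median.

38.5

Step 1: Sort the data in ascending order: [3, 7, 11, 25, 33, 44, 44, 44, 45, 49]
Step 2: The number of values is n = 10.
Step 3: Since n is even, the median is the average of positions 5 and 6:
  Median = (33 + 44) / 2 = 38.5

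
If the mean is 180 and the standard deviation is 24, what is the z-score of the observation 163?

-0.7083

Step 1: Recall the z-score formula: z = (x - mu) / sigma
Step 2: Substitute values: z = (163 - 180) / 24
Step 3: z = -17 / 24 = -0.7083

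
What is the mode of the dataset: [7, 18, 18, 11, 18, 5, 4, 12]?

18

Step 1: Count the frequency of each value:
  4: appears 1 time(s)
  5: appears 1 time(s)
  7: appears 1 time(s)
  11: appears 1 time(s)
  12: appears 1 time(s)
  18: appears 3 time(s)
Step 2: The value 18 appears most frequently (3 times).
Step 3: Mode = 18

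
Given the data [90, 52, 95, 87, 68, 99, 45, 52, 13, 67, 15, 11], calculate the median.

59.5

Step 1: Sort the data in ascending order: [11, 13, 15, 45, 52, 52, 67, 68, 87, 90, 95, 99]
Step 2: The number of values is n = 12.
Step 3: Since n is even, the median is the average of positions 6 and 7:
  Median = (52 + 67) / 2 = 59.5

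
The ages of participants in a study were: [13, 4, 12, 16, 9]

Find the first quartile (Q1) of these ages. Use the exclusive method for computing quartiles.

6.5

Step 1: Sort the data: [4, 9, 12, 13, 16]
Step 2: n = 5
Step 3: Using the exclusive quartile method:
  Q1 = 6.5
  Q2 (median) = 12
  Q3 = 14.5
  IQR = Q3 - Q1 = 14.5 - 6.5 = 8
Step 4: Q1 = 6.5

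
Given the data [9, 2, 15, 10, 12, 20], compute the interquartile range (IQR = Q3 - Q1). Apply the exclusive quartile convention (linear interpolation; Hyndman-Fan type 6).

9

Step 1: Sort the data: [2, 9, 10, 12, 15, 20]
Step 2: n = 6
Step 3: Using the exclusive quartile method:
  Q1 = 7.25
  Q2 (median) = 11
  Q3 = 16.25
  IQR = Q3 - Q1 = 16.25 - 7.25 = 9
Step 4: IQR = 9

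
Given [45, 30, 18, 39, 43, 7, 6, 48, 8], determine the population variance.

272.9877

Step 1: Compute the mean: (45 + 30 + 18 + 39 + 43 + 7 + 6 + 48 + 8) / 9 = 27.1111
Step 2: Compute squared deviations from the mean:
  (45 - 27.1111)^2 = 320.0123
  (30 - 27.1111)^2 = 8.3457
  (18 - 27.1111)^2 = 83.0123
  (39 - 27.1111)^2 = 141.3457
  (43 - 27.1111)^2 = 252.4568
  (7 - 27.1111)^2 = 404.4568
  (6 - 27.1111)^2 = 445.679
  (48 - 27.1111)^2 = 436.3457
  (8 - 27.1111)^2 = 365.2346
Step 3: Sum of squared deviations = 2456.8889
Step 4: Population variance = 2456.8889 / 9 = 272.9877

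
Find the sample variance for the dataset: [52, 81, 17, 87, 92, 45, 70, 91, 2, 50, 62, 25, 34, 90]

887.3846

Step 1: Compute the mean: (52 + 81 + 17 + 87 + 92 + 45 + 70 + 91 + 2 + 50 + 62 + 25 + 34 + 90) / 14 = 57
Step 2: Compute squared deviations from the mean:
  (52 - 57)^2 = 25
  (81 - 57)^2 = 576
  (17 - 57)^2 = 1600
  (87 - 57)^2 = 900
  (92 - 57)^2 = 1225
  (45 - 57)^2 = 144
  (70 - 57)^2 = 169
  (91 - 57)^2 = 1156
  (2 - 57)^2 = 3025
  (50 - 57)^2 = 49
  (62 - 57)^2 = 25
  (25 - 57)^2 = 1024
  (34 - 57)^2 = 529
  (90 - 57)^2 = 1089
Step 3: Sum of squared deviations = 11536
Step 4: Sample variance = 11536 / 13 = 887.3846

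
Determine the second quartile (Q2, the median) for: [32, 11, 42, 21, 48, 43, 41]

41

Step 1: Sort the data: [11, 21, 32, 41, 42, 43, 48]
Step 2: n = 7
Step 3: Q2 is the median. Since n is odd, it is the middle value at position 4: 41
Step 4: Q2 = 41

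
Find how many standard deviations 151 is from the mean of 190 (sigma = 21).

-1.8571

Step 1: Recall the z-score formula: z = (x - mu) / sigma
Step 2: Substitute values: z = (151 - 190) / 21
Step 3: z = -39 / 21 = -1.8571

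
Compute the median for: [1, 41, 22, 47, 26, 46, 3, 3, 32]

26

Step 1: Sort the data in ascending order: [1, 3, 3, 22, 26, 32, 41, 46, 47]
Step 2: The number of values is n = 9.
Step 3: Since n is odd, the median is the middle value at position 5: 26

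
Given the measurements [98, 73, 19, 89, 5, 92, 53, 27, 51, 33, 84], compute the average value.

56.7273

Step 1: Sum all values: 98 + 73 + 19 + 89 + 5 + 92 + 53 + 27 + 51 + 33 + 84 = 624
Step 2: Count the number of values: n = 11
Step 3: Mean = sum / n = 624 / 11 = 56.7273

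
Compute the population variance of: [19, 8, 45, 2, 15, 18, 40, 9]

205.25

Step 1: Compute the mean: (19 + 8 + 45 + 2 + 15 + 18 + 40 + 9) / 8 = 19.5
Step 2: Compute squared deviations from the mean:
  (19 - 19.5)^2 = 0.25
  (8 - 19.5)^2 = 132.25
  (45 - 19.5)^2 = 650.25
  (2 - 19.5)^2 = 306.25
  (15 - 19.5)^2 = 20.25
  (18 - 19.5)^2 = 2.25
  (40 - 19.5)^2 = 420.25
  (9 - 19.5)^2 = 110.25
Step 3: Sum of squared deviations = 1642
Step 4: Population variance = 1642 / 8 = 205.25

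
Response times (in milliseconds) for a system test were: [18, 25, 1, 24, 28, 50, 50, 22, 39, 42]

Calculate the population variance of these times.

213.89

Step 1: Compute the mean: (18 + 25 + 1 + 24 + 28 + 50 + 50 + 22 + 39 + 42) / 10 = 29.9
Step 2: Compute squared deviations from the mean:
  (18 - 29.9)^2 = 141.61
  (25 - 29.9)^2 = 24.01
  (1 - 29.9)^2 = 835.21
  (24 - 29.9)^2 = 34.81
  (28 - 29.9)^2 = 3.61
  (50 - 29.9)^2 = 404.01
  (50 - 29.9)^2 = 404.01
  (22 - 29.9)^2 = 62.41
  (39 - 29.9)^2 = 82.81
  (42 - 29.9)^2 = 146.41
Step 3: Sum of squared deviations = 2138.9
Step 4: Population variance = 2138.9 / 10 = 213.89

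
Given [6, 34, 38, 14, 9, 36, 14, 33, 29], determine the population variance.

143.7778

Step 1: Compute the mean: (6 + 34 + 38 + 14 + 9 + 36 + 14 + 33 + 29) / 9 = 23.6667
Step 2: Compute squared deviations from the mean:
  (6 - 23.6667)^2 = 312.1111
  (34 - 23.6667)^2 = 106.7778
  (38 - 23.6667)^2 = 205.4444
  (14 - 23.6667)^2 = 93.4444
  (9 - 23.6667)^2 = 215.1111
  (36 - 23.6667)^2 = 152.1111
  (14 - 23.6667)^2 = 93.4444
  (33 - 23.6667)^2 = 87.1111
  (29 - 23.6667)^2 = 28.4444
Step 3: Sum of squared deviations = 1294
Step 4: Population variance = 1294 / 9 = 143.7778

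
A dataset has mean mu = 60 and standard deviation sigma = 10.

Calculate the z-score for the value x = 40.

-2

Step 1: Recall the z-score formula: z = (x - mu) / sigma
Step 2: Substitute values: z = (40 - 60) / 10
Step 3: z = -20 / 10 = -2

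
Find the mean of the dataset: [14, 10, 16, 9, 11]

12

Step 1: Sum all values: 14 + 10 + 16 + 9 + 11 = 60
Step 2: Count the number of values: n = 5
Step 3: Mean = sum / n = 60 / 5 = 12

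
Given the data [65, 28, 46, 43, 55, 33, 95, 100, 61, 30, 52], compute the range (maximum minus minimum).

72

Step 1: Identify the maximum value: max = 100
Step 2: Identify the minimum value: min = 28
Step 3: Range = max - min = 100 - 28 = 72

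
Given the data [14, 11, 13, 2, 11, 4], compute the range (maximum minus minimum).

12

Step 1: Identify the maximum value: max = 14
Step 2: Identify the minimum value: min = 2
Step 3: Range = max - min = 14 - 2 = 12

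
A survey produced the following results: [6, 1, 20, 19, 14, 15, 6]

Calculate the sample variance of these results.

52.9524

Step 1: Compute the mean: (6 + 1 + 20 + 19 + 14 + 15 + 6) / 7 = 11.5714
Step 2: Compute squared deviations from the mean:
  (6 - 11.5714)^2 = 31.0408
  (1 - 11.5714)^2 = 111.7551
  (20 - 11.5714)^2 = 71.0408
  (19 - 11.5714)^2 = 55.1837
  (14 - 11.5714)^2 = 5.898
  (15 - 11.5714)^2 = 11.7551
  (6 - 11.5714)^2 = 31.0408
Step 3: Sum of squared deviations = 317.7143
Step 4: Sample variance = 317.7143 / 6 = 52.9524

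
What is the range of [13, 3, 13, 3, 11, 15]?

12

Step 1: Identify the maximum value: max = 15
Step 2: Identify the minimum value: min = 3
Step 3: Range = max - min = 15 - 3 = 12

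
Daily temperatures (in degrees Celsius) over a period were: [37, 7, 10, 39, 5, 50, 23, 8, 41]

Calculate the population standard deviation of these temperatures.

16.5335

Step 1: Compute the mean: 24.4444
Step 2: Sum of squared deviations from the mean: 2460.2222
Step 3: Population variance = 2460.2222 / 9 = 273.358
Step 4: Standard deviation = sqrt(273.358) = 16.5335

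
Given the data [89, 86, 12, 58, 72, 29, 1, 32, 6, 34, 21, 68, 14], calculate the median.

32

Step 1: Sort the data in ascending order: [1, 6, 12, 14, 21, 29, 32, 34, 58, 68, 72, 86, 89]
Step 2: The number of values is n = 13.
Step 3: Since n is odd, the median is the middle value at position 7: 32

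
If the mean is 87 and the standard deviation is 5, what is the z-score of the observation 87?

0

Step 1: Recall the z-score formula: z = (x - mu) / sigma
Step 2: Substitute values: z = (87 - 87) / 5
Step 3: z = 0 / 5 = 0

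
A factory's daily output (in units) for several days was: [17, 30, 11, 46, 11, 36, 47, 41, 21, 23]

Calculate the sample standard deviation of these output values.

13.7198

Step 1: Compute the mean: 28.3
Step 2: Sum of squared deviations from the mean: 1694.1
Step 3: Sample variance = 1694.1 / 9 = 188.2333
Step 4: Standard deviation = sqrt(188.2333) = 13.7198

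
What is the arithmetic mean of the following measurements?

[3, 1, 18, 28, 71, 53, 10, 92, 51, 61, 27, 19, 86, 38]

39.8571

Step 1: Sum all values: 3 + 1 + 18 + 28 + 71 + 53 + 10 + 92 + 51 + 61 + 27 + 19 + 86 + 38 = 558
Step 2: Count the number of values: n = 14
Step 3: Mean = sum / n = 558 / 14 = 39.8571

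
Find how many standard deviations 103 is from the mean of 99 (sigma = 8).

0.5

Step 1: Recall the z-score formula: z = (x - mu) / sigma
Step 2: Substitute values: z = (103 - 99) / 8
Step 3: z = 4 / 8 = 0.5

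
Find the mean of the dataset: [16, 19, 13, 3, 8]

11.8

Step 1: Sum all values: 16 + 19 + 13 + 3 + 8 = 59
Step 2: Count the number of values: n = 5
Step 3: Mean = sum / n = 59 / 5 = 11.8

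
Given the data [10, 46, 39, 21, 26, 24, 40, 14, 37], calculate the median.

26

Step 1: Sort the data in ascending order: [10, 14, 21, 24, 26, 37, 39, 40, 46]
Step 2: The number of values is n = 9.
Step 3: Since n is odd, the median is the middle value at position 5: 26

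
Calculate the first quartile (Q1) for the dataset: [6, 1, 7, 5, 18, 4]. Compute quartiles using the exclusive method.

3.25

Step 1: Sort the data: [1, 4, 5, 6, 7, 18]
Step 2: n = 6
Step 3: Using the exclusive quartile method:
  Q1 = 3.25
  Q2 (median) = 5.5
  Q3 = 9.75
  IQR = Q3 - Q1 = 9.75 - 3.25 = 6.5
Step 4: Q1 = 3.25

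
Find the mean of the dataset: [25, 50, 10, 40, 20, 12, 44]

28.7143

Step 1: Sum all values: 25 + 50 + 10 + 40 + 20 + 12 + 44 = 201
Step 2: Count the number of values: n = 7
Step 3: Mean = sum / n = 201 / 7 = 28.7143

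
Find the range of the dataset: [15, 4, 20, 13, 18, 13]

16

Step 1: Identify the maximum value: max = 20
Step 2: Identify the minimum value: min = 4
Step 3: Range = max - min = 20 - 4 = 16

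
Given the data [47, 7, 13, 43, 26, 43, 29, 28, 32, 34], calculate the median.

30.5

Step 1: Sort the data in ascending order: [7, 13, 26, 28, 29, 32, 34, 43, 43, 47]
Step 2: The number of values is n = 10.
Step 3: Since n is even, the median is the average of positions 5 and 6:
  Median = (29 + 32) / 2 = 30.5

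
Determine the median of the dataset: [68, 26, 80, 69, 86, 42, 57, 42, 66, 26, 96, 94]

67

Step 1: Sort the data in ascending order: [26, 26, 42, 42, 57, 66, 68, 69, 80, 86, 94, 96]
Step 2: The number of values is n = 12.
Step 3: Since n is even, the median is the average of positions 6 and 7:
  Median = (66 + 68) / 2 = 67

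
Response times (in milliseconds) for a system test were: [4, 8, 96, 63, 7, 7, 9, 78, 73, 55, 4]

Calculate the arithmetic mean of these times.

36.7273

Step 1: Sum all values: 4 + 8 + 96 + 63 + 7 + 7 + 9 + 78 + 73 + 55 + 4 = 404
Step 2: Count the number of values: n = 11
Step 3: Mean = sum / n = 404 / 11 = 36.7273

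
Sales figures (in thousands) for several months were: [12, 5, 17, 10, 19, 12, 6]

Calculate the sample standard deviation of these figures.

5.1916

Step 1: Compute the mean: 11.5714
Step 2: Sum of squared deviations from the mean: 161.7143
Step 3: Sample variance = 161.7143 / 6 = 26.9524
Step 4: Standard deviation = sqrt(26.9524) = 5.1916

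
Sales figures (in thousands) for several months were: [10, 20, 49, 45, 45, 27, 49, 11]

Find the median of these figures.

36

Step 1: Sort the data in ascending order: [10, 11, 20, 27, 45, 45, 49, 49]
Step 2: The number of values is n = 8.
Step 3: Since n is even, the median is the average of positions 4 and 5:
  Median = (27 + 45) / 2 = 36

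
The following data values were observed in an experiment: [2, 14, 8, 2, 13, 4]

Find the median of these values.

6

Step 1: Sort the data in ascending order: [2, 2, 4, 8, 13, 14]
Step 2: The number of values is n = 6.
Step 3: Since n is even, the median is the average of positions 3 and 4:
  Median = (4 + 8) / 2 = 6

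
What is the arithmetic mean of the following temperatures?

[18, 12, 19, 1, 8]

11.6

Step 1: Sum all values: 18 + 12 + 19 + 1 + 8 = 58
Step 2: Count the number of values: n = 5
Step 3: Mean = sum / n = 58 / 5 = 11.6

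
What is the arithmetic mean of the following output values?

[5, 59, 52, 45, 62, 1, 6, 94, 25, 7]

35.6

Step 1: Sum all values: 5 + 59 + 52 + 45 + 62 + 1 + 6 + 94 + 25 + 7 = 356
Step 2: Count the number of values: n = 10
Step 3: Mean = sum / n = 356 / 10 = 35.6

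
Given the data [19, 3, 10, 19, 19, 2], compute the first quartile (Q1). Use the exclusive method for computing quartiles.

2.75

Step 1: Sort the data: [2, 3, 10, 19, 19, 19]
Step 2: n = 6
Step 3: Using the exclusive quartile method:
  Q1 = 2.75
  Q2 (median) = 14.5
  Q3 = 19
  IQR = Q3 - Q1 = 19 - 2.75 = 16.25
Step 4: Q1 = 2.75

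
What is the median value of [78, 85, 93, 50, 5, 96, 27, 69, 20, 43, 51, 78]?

60

Step 1: Sort the data in ascending order: [5, 20, 27, 43, 50, 51, 69, 78, 78, 85, 93, 96]
Step 2: The number of values is n = 12.
Step 3: Since n is even, the median is the average of positions 6 and 7:
  Median = (51 + 69) / 2 = 60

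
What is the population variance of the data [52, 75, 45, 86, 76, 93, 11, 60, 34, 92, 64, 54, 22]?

624.0237

Step 1: Compute the mean: (52 + 75 + 45 + 86 + 76 + 93 + 11 + 60 + 34 + 92 + 64 + 54 + 22) / 13 = 58.7692
Step 2: Compute squared deviations from the mean:
  (52 - 58.7692)^2 = 45.8225
  (75 - 58.7692)^2 = 263.4379
  (45 - 58.7692)^2 = 189.5917
  (86 - 58.7692)^2 = 741.5148
  (76 - 58.7692)^2 = 296.8994
  (93 - 58.7692)^2 = 1171.7456
  (11 - 58.7692)^2 = 2281.8994
  (60 - 58.7692)^2 = 1.5148
  (34 - 58.7692)^2 = 613.5148
  (92 - 58.7692)^2 = 1104.284
  (64 - 58.7692)^2 = 27.3609
  (54 - 58.7692)^2 = 22.7456
  (22 - 58.7692)^2 = 1351.9763
Step 3: Sum of squared deviations = 8112.3077
Step 4: Population variance = 8112.3077 / 13 = 624.0237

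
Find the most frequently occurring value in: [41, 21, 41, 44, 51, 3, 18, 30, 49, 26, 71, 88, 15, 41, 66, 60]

41

Step 1: Count the frequency of each value:
  3: appears 1 time(s)
  15: appears 1 time(s)
  18: appears 1 time(s)
  21: appears 1 time(s)
  26: appears 1 time(s)
  30: appears 1 time(s)
  41: appears 3 time(s)
  44: appears 1 time(s)
  49: appears 1 time(s)
  51: appears 1 time(s)
  60: appears 1 time(s)
  66: appears 1 time(s)
  71: appears 1 time(s)
  88: appears 1 time(s)
Step 2: The value 41 appears most frequently (3 times).
Step 3: Mode = 41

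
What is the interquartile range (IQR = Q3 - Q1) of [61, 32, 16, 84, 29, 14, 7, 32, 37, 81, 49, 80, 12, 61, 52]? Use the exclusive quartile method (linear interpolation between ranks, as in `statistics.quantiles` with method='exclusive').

45

Step 1: Sort the data: [7, 12, 14, 16, 29, 32, 32, 37, 49, 52, 61, 61, 80, 81, 84]
Step 2: n = 15
Step 3: Using the exclusive quartile method:
  Q1 = 16
  Q2 (median) = 37
  Q3 = 61
  IQR = Q3 - Q1 = 61 - 16 = 45
Step 4: IQR = 45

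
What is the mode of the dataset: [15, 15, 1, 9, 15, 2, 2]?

15

Step 1: Count the frequency of each value:
  1: appears 1 time(s)
  2: appears 2 time(s)
  9: appears 1 time(s)
  15: appears 3 time(s)
Step 2: The value 15 appears most frequently (3 times).
Step 3: Mode = 15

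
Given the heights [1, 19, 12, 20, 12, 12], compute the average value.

12.6667

Step 1: Sum all values: 1 + 19 + 12 + 20 + 12 + 12 = 76
Step 2: Count the number of values: n = 6
Step 3: Mean = sum / n = 76 / 6 = 12.6667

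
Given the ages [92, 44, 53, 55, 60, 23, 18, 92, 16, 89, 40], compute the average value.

52.9091

Step 1: Sum all values: 92 + 44 + 53 + 55 + 60 + 23 + 18 + 92 + 16 + 89 + 40 = 582
Step 2: Count the number of values: n = 11
Step 3: Mean = sum / n = 582 / 11 = 52.9091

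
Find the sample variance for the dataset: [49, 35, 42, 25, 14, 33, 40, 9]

193.5536

Step 1: Compute the mean: (49 + 35 + 42 + 25 + 14 + 33 + 40 + 9) / 8 = 30.875
Step 2: Compute squared deviations from the mean:
  (49 - 30.875)^2 = 328.5156
  (35 - 30.875)^2 = 17.0156
  (42 - 30.875)^2 = 123.7656
  (25 - 30.875)^2 = 34.5156
  (14 - 30.875)^2 = 284.7656
  (33 - 30.875)^2 = 4.5156
  (40 - 30.875)^2 = 83.2656
  (9 - 30.875)^2 = 478.5156
Step 3: Sum of squared deviations = 1354.875
Step 4: Sample variance = 1354.875 / 7 = 193.5536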